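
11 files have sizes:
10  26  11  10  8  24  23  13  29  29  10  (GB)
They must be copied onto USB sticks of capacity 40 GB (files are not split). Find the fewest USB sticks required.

Total = 29 + 29 + 26 + 24 + 23 + 13 + 11 + 10 + 10 + 10 + 8 = 193 GB.
Lower bound: ⌈193/40⌉ = 5 USB sticks.
A packing using 6 USB sticks:
  USB stick 1: 29 + 11 = 40
  USB stick 2: 29 + 10 = 39
  USB stick 3: 26 + 13 = 39
  USB stick 4: 24 + 10 = 34
  USB stick 5: 23 + 10 = 33
  USB stick 6: 8 = 8
No arrangement into 5 USB sticks stays within capacity, so 6 is optimal.

6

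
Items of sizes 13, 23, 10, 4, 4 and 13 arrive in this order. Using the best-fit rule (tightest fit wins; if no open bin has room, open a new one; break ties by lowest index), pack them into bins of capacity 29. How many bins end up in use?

  13 → bin 1 (new)  [load 13/29]
  23 → bin 2 (new)  [load 23/29]
  10 → bin 1  [load 23/29]
  4 → bin 1  [load 27/29]
  4 → bin 2  [load 27/29]
  13 → bin 3 (new)  [load 13/29]
3 bins opened.

3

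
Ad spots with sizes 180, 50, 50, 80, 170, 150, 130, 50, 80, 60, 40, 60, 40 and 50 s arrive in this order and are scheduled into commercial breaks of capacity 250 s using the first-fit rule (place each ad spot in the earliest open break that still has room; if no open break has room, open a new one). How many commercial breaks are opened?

  180 → break 1 (new)  [load 180/250]
  50 → break 1  [load 230/250]
  50 → break 2 (new)  [load 50/250]
  80 → break 2  [load 130/250]
  170 → break 3 (new)  [load 170/250]
  150 → break 4 (new)  [load 150/250]
  130 → break 5 (new)  [load 130/250]
  50 → break 2  [load 180/250]
  80 → break 3  [load 250/250]
  60 → break 2  [load 240/250]
  40 → break 4  [load 190/250]
  60 → break 4  [load 250/250]
  40 → break 5  [load 170/250]
  50 → break 5  [load 220/250]
5 commercial breaks opened.

5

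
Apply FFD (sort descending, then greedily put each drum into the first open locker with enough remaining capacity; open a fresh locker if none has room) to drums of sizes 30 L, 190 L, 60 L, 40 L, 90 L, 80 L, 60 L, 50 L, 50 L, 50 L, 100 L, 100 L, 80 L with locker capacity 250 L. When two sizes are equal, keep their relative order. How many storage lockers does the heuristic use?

Sorted descending: 190, 100, 100, 90, 80, 80, 60, 60, 50, 50, 50, 40, 30.
  190 → locker 1 (new)  [load 190/250]
  100 → locker 2 (new)  [load 100/250]
  100 → locker 2  [load 200/250]
  90 → locker 3 (new)  [load 90/250]
  80 → locker 3  [load 170/250]
  80 → locker 3  [load 250/250]
  60 → locker 1  [load 250/250]
  60 → locker 4 (new)  [load 60/250]
  50 → locker 2  [load 250/250]
  50 → locker 4  [load 110/250]
  50 → locker 4  [load 160/250]
  40 → locker 4  [load 200/250]
  30 → locker 4  [load 230/250]
4 storage lockers opened.

4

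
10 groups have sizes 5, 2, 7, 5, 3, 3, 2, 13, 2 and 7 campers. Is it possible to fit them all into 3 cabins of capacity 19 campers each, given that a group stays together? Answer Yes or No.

Yes

A valid assignment using 3 cabins:
  cabin 1: 13 + 5 = 18
  cabin 2: 7 + 7 + 5 = 19
  cabin 3: 3 + 3 + 2 + 2 + 2 = 12
Every load is within 19 campers, so 3 cabins suffice.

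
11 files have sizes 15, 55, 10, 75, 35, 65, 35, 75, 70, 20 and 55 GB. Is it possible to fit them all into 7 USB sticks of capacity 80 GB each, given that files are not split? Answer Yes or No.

Yes

A valid assignment using 7 USB sticks:
  USB stick 1: 75 = 75
  USB stick 2: 75 = 75
  USB stick 3: 70 + 10 = 80
  USB stick 4: 65 + 15 = 80
  USB stick 5: 55 + 20 = 75
  USB stick 6: 55 = 55
  USB stick 7: 35 + 35 = 70
Every load is within 80 GB, so 7 USB sticks suffice.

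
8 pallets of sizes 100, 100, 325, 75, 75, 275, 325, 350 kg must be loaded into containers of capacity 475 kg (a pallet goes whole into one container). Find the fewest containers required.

Total = 350 + 325 + 325 + 275 + 100 + 100 + 75 + 75 = 1625 kg.
Lower bound: ⌈1625/475⌉ = 4 containers.
A packing using 4 containers:
  container 1: 350 + 100 = 450
  container 2: 325 + 100 = 425
  container 3: 325 + 75 + 75 = 475
  container 4: 275 = 275
This matches the lower bound, so 4 is optimal.

4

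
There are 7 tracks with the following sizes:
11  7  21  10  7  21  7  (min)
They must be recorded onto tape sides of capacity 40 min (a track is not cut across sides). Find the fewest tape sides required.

3

Total = 21 + 21 + 11 + 10 + 7 + 7 + 7 = 84 min.
Lower bound: ⌈84/40⌉ = 3 tape sides.
A packing using 3 tape sides:
  side 1: 21 + 11 + 7 = 39
  side 2: 21 + 10 + 7 = 38
  side 3: 7 = 7
This matches the lower bound, so 3 is optimal.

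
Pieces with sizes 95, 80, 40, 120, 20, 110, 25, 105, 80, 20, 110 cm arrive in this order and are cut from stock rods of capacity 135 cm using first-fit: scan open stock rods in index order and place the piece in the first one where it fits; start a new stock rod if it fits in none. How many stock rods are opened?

  95 → stock rod 1 (new)  [load 95/135]
  80 → stock rod 2 (new)  [load 80/135]
  40 → stock rod 1  [load 135/135]
  120 → stock rod 3 (new)  [load 120/135]
  20 → stock rod 2  [load 100/135]
  110 → stock rod 4 (new)  [load 110/135]
  25 → stock rod 2  [load 125/135]
  105 → stock rod 5 (new)  [load 105/135]
  80 → stock rod 6 (new)  [load 80/135]
  20 → stock rod 4  [load 130/135]
  110 → stock rod 7 (new)  [load 110/135]
7 stock rods opened.

7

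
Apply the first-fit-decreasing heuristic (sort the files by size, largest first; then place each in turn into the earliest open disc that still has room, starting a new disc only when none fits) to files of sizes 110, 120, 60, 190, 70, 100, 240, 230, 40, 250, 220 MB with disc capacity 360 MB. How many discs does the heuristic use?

5

Sorted descending: 250, 240, 230, 220, 190, 120, 110, 100, 70, 60, 40.
  250 → disc 1 (new)  [load 250/360]
  240 → disc 2 (new)  [load 240/360]
  230 → disc 3 (new)  [load 230/360]
  220 → disc 4 (new)  [load 220/360]
  190 → disc 5 (new)  [load 190/360]
  120 → disc 2  [load 360/360]
  110 → disc 1  [load 360/360]
  100 → disc 3  [load 330/360]
  70 → disc 4  [load 290/360]
  60 → disc 4  [load 350/360]
  40 → disc 5  [load 230/360]
5 discs opened.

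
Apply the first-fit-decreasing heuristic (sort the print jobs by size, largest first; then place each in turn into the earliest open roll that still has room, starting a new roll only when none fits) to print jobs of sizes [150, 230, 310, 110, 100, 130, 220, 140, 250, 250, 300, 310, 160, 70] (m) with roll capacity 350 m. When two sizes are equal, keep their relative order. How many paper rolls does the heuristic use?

Sorted descending: 310, 310, 300, 250, 250, 230, 220, 160, 150, 140, 130, 110, 100, 70.
  310 → roll 1 (new)  [load 310/350]
  310 → roll 2 (new)  [load 310/350]
  300 → roll 3 (new)  [load 300/350]
  250 → roll 4 (new)  [load 250/350]
  250 → roll 5 (new)  [load 250/350]
  230 → roll 6 (new)  [load 230/350]
  220 → roll 7 (new)  [load 220/350]
  160 → roll 8 (new)  [load 160/350]
  150 → roll 8  [load 310/350]
  140 → roll 9 (new)  [load 140/350]
  130 → roll 7  [load 350/350]
  110 → roll 6  [load 340/350]
  100 → roll 4  [load 350/350]
  70 → roll 5  [load 320/350]
9 paper rolls opened.

9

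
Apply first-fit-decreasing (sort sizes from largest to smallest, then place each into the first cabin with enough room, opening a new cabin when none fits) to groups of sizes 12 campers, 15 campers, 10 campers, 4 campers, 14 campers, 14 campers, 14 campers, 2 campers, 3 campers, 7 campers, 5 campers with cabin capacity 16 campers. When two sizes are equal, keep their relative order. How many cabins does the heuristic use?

7

Sorted descending: 15, 14, 14, 14, 12, 10, 7, 5, 4, 3, 2.
  15 → cabin 1 (new)  [load 15/16]
  14 → cabin 2 (new)  [load 14/16]
  14 → cabin 3 (new)  [load 14/16]
  14 → cabin 4 (new)  [load 14/16]
  12 → cabin 5 (new)  [load 12/16]
  10 → cabin 6 (new)  [load 10/16]
  7 → cabin 7 (new)  [load 7/16]
  5 → cabin 6  [load 15/16]
  4 → cabin 5  [load 16/16]
  3 → cabin 7  [load 10/16]
  2 → cabin 2  [load 16/16]
7 cabins opened.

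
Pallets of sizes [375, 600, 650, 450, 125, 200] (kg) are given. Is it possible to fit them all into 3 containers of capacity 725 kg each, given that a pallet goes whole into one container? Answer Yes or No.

Total = 2400 kg; ⌈2400/725⌉ = 4.
At least 4 containers are required, but only 3 are allowed.

No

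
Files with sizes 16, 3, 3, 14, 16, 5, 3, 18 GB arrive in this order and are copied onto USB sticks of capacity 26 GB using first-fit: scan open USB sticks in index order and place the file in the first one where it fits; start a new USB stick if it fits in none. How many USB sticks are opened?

  16 → USB stick 1 (new)  [load 16/26]
  3 → USB stick 1  [load 19/26]
  3 → USB stick 1  [load 22/26]
  14 → USB stick 2 (new)  [load 14/26]
  16 → USB stick 3 (new)  [load 16/26]
  5 → USB stick 2  [load 19/26]
  3 → USB stick 1  [load 25/26]
  18 → USB stick 4 (new)  [load 18/26]
4 USB sticks opened.

4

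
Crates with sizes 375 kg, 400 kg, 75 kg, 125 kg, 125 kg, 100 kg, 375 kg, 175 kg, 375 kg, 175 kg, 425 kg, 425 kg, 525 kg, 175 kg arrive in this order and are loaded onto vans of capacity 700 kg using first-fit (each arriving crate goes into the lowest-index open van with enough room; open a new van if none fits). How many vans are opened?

  375 → van 1 (new)  [load 375/700]
  400 → van 2 (new)  [load 400/700]
  75 → van 1  [load 450/700]
  125 → van 1  [load 575/700]
  125 → van 1  [load 700/700]
  100 → van 2  [load 500/700]
  375 → van 3 (new)  [load 375/700]
  175 → van 2  [load 675/700]
  375 → van 4 (new)  [load 375/700]
  175 → van 3  [load 550/700]
  425 → van 5 (new)  [load 425/700]
  425 → van 6 (new)  [load 425/700]
  525 → van 7 (new)  [load 525/700]
  175 → van 4  [load 550/700]
7 vans opened.

7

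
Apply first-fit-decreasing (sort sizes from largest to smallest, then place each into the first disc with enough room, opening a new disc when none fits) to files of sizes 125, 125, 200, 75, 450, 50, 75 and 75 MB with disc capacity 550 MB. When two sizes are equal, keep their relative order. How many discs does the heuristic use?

Sorted descending: 450, 200, 125, 125, 75, 75, 75, 50.
  450 → disc 1 (new)  [load 450/550]
  200 → disc 2 (new)  [load 200/550]
  125 → disc 2  [load 325/550]
  125 → disc 2  [load 450/550]
  75 → disc 1  [load 525/550]
  75 → disc 2  [load 525/550]
  75 → disc 3 (new)  [load 75/550]
  50 → disc 3  [load 125/550]
3 discs opened.

3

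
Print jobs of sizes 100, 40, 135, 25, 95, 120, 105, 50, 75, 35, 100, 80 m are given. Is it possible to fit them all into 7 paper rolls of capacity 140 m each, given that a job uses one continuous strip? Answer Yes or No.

No

Total = 960 m; ⌈960/140⌉ = 7.
8 print jobs each exceed half the capacity and cannot share a roll, forcing at least 8 paper rolls.
At least 8 paper rolls are required, but only 7 are allowed.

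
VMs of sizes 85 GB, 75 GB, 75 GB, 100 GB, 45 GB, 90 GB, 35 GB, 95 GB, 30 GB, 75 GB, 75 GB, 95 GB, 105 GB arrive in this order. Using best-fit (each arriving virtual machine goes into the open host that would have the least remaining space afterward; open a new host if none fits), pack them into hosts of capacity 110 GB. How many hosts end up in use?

  85 → host 1 (new)  [load 85/110]
  75 → host 2 (new)  [load 75/110]
  75 → host 3 (new)  [load 75/110]
  100 → host 4 (new)  [load 100/110]
  45 → host 5 (new)  [load 45/110]
  90 → host 6 (new)  [load 90/110]
  35 → host 2  [load 110/110]
  95 → host 7 (new)  [load 95/110]
  30 → host 3  [load 105/110]
  75 → host 8 (new)  [load 75/110]
  75 → host 9 (new)  [load 75/110]
  95 → host 10 (new)  [load 95/110]
  105 → host 11 (new)  [load 105/110]
11 hosts opened.

11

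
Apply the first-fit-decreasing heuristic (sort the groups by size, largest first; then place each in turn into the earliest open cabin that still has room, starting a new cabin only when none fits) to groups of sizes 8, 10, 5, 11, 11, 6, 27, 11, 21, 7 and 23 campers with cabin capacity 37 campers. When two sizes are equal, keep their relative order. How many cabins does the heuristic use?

4

Sorted descending: 27, 23, 21, 11, 11, 11, 10, 8, 7, 6, 5.
  27 → cabin 1 (new)  [load 27/37]
  23 → cabin 2 (new)  [load 23/37]
  21 → cabin 3 (new)  [load 21/37]
  11 → cabin 2  [load 34/37]
  11 → cabin 3  [load 32/37]
  11 → cabin 4 (new)  [load 11/37]
  10 → cabin 1  [load 37/37]
  8 → cabin 4  [load 19/37]
  7 → cabin 4  [load 26/37]
  6 → cabin 4  [load 32/37]
  5 → cabin 3  [load 37/37]
4 cabins opened.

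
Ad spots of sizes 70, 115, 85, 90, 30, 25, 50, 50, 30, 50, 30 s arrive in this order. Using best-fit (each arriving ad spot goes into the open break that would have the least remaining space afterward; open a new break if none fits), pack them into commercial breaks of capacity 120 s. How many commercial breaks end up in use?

  70 → break 1 (new)  [load 70/120]
  115 → break 2 (new)  [load 115/120]
  85 → break 3 (new)  [load 85/120]
  90 → break 4 (new)  [load 90/120]
  30 → break 4  [load 120/120]
  25 → break 3  [load 110/120]
  50 → break 1  [load 120/120]
  50 → break 5 (new)  [load 50/120]
  30 → break 5  [load 80/120]
  50 → break 6 (new)  [load 50/120]
  30 → break 5  [load 110/120]
6 commercial breaks opened.

6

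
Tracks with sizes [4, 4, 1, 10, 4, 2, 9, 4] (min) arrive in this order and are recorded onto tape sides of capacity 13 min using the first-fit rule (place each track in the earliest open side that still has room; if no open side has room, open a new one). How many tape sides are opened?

3

  4 → side 1 (new)  [load 4/13]
  4 → side 1  [load 8/13]
  1 → side 1  [load 9/13]
  10 → side 2 (new)  [load 10/13]
  4 → side 1  [load 13/13]
  2 → side 2  [load 12/13]
  9 → side 3 (new)  [load 9/13]
  4 → side 3  [load 13/13]
3 tape sides opened.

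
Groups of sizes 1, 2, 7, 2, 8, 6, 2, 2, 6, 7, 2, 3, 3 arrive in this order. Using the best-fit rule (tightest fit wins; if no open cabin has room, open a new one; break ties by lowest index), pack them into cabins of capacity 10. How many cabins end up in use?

6

  1 → cabin 1 (new)  [load 1/10]
  2 → cabin 1  [load 3/10]
  7 → cabin 1  [load 10/10]
  2 → cabin 2 (new)  [load 2/10]
  8 → cabin 2  [load 10/10]
  6 → cabin 3 (new)  [load 6/10]
  2 → cabin 3  [load 8/10]
  2 → cabin 3  [load 10/10]
  6 → cabin 4 (new)  [load 6/10]
  7 → cabin 5 (new)  [load 7/10]
  2 → cabin 5  [load 9/10]
  3 → cabin 4  [load 9/10]
  3 → cabin 6 (new)  [load 3/10]
6 cabins opened.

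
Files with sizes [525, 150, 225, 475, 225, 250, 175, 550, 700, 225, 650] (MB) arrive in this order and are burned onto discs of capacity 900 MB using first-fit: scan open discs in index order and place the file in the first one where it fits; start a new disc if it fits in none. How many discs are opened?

  525 → disc 1 (new)  [load 525/900]
  150 → disc 1  [load 675/900]
  225 → disc 1  [load 900/900]
  475 → disc 2 (new)  [load 475/900]
  225 → disc 2  [load 700/900]
  250 → disc 3 (new)  [load 250/900]
  175 → disc 2  [load 875/900]
  550 → disc 3  [load 800/900]
  700 → disc 4 (new)  [load 700/900]
  225 → disc 5 (new)  [load 225/900]
  650 → disc 5  [load 875/900]
5 discs opened.

5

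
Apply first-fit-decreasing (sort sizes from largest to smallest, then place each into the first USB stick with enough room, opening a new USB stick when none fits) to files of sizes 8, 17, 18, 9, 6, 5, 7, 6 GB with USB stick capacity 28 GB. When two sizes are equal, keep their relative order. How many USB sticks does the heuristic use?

3

Sorted descending: 18, 17, 9, 8, 7, 6, 6, 5.
  18 → USB stick 1 (new)  [load 18/28]
  17 → USB stick 2 (new)  [load 17/28]
  9 → USB stick 1  [load 27/28]
  8 → USB stick 2  [load 25/28]
  7 → USB stick 3 (new)  [load 7/28]
  6 → USB stick 3  [load 13/28]
  6 → USB stick 3  [load 19/28]
  5 → USB stick 3  [load 24/28]
3 USB sticks opened.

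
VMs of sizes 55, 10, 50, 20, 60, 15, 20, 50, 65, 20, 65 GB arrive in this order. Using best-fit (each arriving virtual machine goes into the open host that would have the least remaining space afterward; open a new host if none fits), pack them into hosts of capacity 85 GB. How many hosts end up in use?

  55 → host 1 (new)  [load 55/85]
  10 → host 1  [load 65/85]
  50 → host 2 (new)  [load 50/85]
  20 → host 1  [load 85/85]
  60 → host 3 (new)  [load 60/85]
  15 → host 3  [load 75/85]
  20 → host 2  [load 70/85]
  50 → host 4 (new)  [load 50/85]
  65 → host 5 (new)  [load 65/85]
  20 → host 5  [load 85/85]
  65 → host 6 (new)  [load 65/85]
6 hosts opened.

6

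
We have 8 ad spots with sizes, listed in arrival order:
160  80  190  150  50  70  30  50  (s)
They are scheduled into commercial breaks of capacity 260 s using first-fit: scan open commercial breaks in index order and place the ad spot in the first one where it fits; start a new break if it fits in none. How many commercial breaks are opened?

  160 → break 1 (new)  [load 160/260]
  80 → break 1  [load 240/260]
  190 → break 2 (new)  [load 190/260]
  150 → break 3 (new)  [load 150/260]
  50 → break 2  [load 240/260]
  70 → break 3  [load 220/260]
  30 → break 3  [load 250/260]
  50 → break 4 (new)  [load 50/260]
4 commercial breaks opened.

4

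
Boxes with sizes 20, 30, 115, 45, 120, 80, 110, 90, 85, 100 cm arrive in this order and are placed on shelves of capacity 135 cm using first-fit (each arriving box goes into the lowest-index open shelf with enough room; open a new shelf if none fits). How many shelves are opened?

8

  20 → shelf 1 (new)  [load 20/135]
  30 → shelf 1  [load 50/135]
  115 → shelf 2 (new)  [load 115/135]
  45 → shelf 1  [load 95/135]
  120 → shelf 3 (new)  [load 120/135]
  80 → shelf 4 (new)  [load 80/135]
  110 → shelf 5 (new)  [load 110/135]
  90 → shelf 6 (new)  [load 90/135]
  85 → shelf 7 (new)  [load 85/135]
  100 → shelf 8 (new)  [load 100/135]
8 shelves opened.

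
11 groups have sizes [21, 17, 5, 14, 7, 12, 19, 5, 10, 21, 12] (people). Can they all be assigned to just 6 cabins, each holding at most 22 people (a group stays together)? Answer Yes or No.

Total = 143 people; ⌈143/22⌉ = 7.
At least 7 cabins are required, but only 6 are allowed.

No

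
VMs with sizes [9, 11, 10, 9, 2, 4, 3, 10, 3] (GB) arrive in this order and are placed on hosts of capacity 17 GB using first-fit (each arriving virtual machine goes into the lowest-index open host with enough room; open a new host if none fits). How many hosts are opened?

  9 → host 1 (new)  [load 9/17]
  11 → host 2 (new)  [load 11/17]
  10 → host 3 (new)  [load 10/17]
  9 → host 4 (new)  [load 9/17]
  2 → host 1  [load 11/17]
  4 → host 1  [load 15/17]
  3 → host 2  [load 14/17]
  10 → host 5 (new)  [load 10/17]
  3 → host 2  [load 17/17]
5 hosts opened.

5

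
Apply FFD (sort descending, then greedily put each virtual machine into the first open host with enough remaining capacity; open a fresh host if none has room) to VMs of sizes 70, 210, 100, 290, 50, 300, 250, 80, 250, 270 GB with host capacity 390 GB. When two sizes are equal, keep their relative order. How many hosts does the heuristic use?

6

Sorted descending: 300, 290, 270, 250, 250, 210, 100, 80, 70, 50.
  300 → host 1 (new)  [load 300/390]
  290 → host 2 (new)  [load 290/390]
  270 → host 3 (new)  [load 270/390]
  250 → host 4 (new)  [load 250/390]
  250 → host 5 (new)  [load 250/390]
  210 → host 6 (new)  [load 210/390]
  100 → host 2  [load 390/390]
  80 → host 1  [load 380/390]
  70 → host 3  [load 340/390]
  50 → host 3  [load 390/390]
6 hosts opened.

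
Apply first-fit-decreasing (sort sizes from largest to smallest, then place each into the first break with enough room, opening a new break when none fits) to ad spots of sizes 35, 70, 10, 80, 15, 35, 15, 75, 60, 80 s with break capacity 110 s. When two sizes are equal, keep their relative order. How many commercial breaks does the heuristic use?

5

Sorted descending: 80, 80, 75, 70, 60, 35, 35, 15, 15, 10.
  80 → break 1 (new)  [load 80/110]
  80 → break 2 (new)  [load 80/110]
  75 → break 3 (new)  [load 75/110]
  70 → break 4 (new)  [load 70/110]
  60 → break 5 (new)  [load 60/110]
  35 → break 3  [load 110/110]
  35 → break 4  [load 105/110]
  15 → break 1  [load 95/110]
  15 → break 1  [load 110/110]
  10 → break 2  [load 90/110]
5 commercial breaks opened.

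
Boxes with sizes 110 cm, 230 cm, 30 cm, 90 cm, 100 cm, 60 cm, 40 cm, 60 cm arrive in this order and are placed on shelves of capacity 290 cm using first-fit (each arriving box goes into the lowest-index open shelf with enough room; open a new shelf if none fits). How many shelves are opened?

  110 → shelf 1 (new)  [load 110/290]
  230 → shelf 2 (new)  [load 230/290]
  30 → shelf 1  [load 140/290]
  90 → shelf 1  [load 230/290]
  100 → shelf 3 (new)  [load 100/290]
  60 → shelf 1  [load 290/290]
  40 → shelf 2  [load 270/290]
  60 → shelf 3  [load 160/290]
3 shelves opened.

3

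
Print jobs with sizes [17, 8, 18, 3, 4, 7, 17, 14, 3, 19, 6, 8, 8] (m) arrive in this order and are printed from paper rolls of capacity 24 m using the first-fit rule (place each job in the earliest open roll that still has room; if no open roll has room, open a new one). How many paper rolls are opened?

  17 → roll 1 (new)  [load 17/24]
  8 → roll 2 (new)  [load 8/24]
  18 → roll 3 (new)  [load 18/24]
  3 → roll 1  [load 20/24]
  4 → roll 1  [load 24/24]
  7 → roll 2  [load 15/24]
  17 → roll 4 (new)  [load 17/24]
  14 → roll 5 (new)  [load 14/24]
  3 → roll 2  [load 18/24]
  19 → roll 6 (new)  [load 19/24]
  6 → roll 2  [load 24/24]
  8 → roll 5  [load 22/24]
  8 → roll 7 (new)  [load 8/24]
7 paper rolls opened.

7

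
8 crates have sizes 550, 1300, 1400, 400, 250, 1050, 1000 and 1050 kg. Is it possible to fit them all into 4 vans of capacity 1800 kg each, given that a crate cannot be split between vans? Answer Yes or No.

No

Total = 7000 kg; ⌈7000/1800⌉ = 4.
5 crates each exceed half the capacity and cannot share a van, forcing at least 5 vans.
At least 5 vans are required, but only 4 are allowed.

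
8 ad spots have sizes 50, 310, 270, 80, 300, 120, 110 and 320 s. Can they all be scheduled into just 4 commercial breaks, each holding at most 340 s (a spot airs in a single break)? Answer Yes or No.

Total = 1560 s; ⌈1560/340⌉ = 5.
At least 5 commercial breaks are required, but only 4 are allowed.

No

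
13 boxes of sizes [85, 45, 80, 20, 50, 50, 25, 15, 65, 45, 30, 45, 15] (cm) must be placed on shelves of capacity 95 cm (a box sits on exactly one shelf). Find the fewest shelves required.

Total = 85 + 80 + 65 + 50 + 50 + 45 + 45 + 45 + 30 + 25 + 20 + 15 + 15 = 570 cm.
Lower bound: ⌈570/95⌉ = 6 shelves.
A packing using 7 shelves:
  shelf 1: 85 = 85
  shelf 2: 80 + 15 = 95
  shelf 3: 65 + 30 = 95
  shelf 4: 50 + 45 = 95
  shelf 5: 50 + 45 = 95
  shelf 6: 45 + 25 + 20 = 90
  shelf 7: 15 = 15
No arrangement into 6 shelves stays within capacity, so 7 is optimal.

7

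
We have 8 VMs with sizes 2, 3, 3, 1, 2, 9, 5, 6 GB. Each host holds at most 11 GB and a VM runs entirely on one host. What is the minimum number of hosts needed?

3

Total = 9 + 6 + 5 + 3 + 3 + 2 + 2 + 1 = 31 GB.
Lower bound: ⌈31/11⌉ = 3 hosts.
A packing using 3 hosts:
  host 1: 9 + 2 = 11
  host 2: 6 + 5 = 11
  host 3: 3 + 3 + 2 + 1 = 9
This matches the lower bound, so 3 is optimal.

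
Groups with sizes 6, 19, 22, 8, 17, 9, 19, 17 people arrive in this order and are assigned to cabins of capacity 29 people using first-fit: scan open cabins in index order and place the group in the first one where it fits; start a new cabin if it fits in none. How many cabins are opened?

  6 → cabin 1 (new)  [load 6/29]
  19 → cabin 1  [load 25/29]
  22 → cabin 2 (new)  [load 22/29]
  8 → cabin 3 (new)  [load 8/29]
  17 → cabin 3  [load 25/29]
  9 → cabin 4 (new)  [load 9/29]
  19 → cabin 4  [load 28/29]
  17 → cabin 5 (new)  [load 17/29]
5 cabins opened.

5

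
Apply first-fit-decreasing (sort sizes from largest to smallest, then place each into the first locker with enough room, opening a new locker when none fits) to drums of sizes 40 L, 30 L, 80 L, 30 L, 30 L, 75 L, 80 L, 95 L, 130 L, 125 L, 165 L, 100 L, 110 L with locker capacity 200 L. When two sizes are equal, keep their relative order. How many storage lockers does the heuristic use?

Sorted descending: 165, 130, 125, 110, 100, 95, 80, 80, 75, 40, 30, 30, 30.
  165 → locker 1 (new)  [load 165/200]
  130 → locker 2 (new)  [load 130/200]
  125 → locker 3 (new)  [load 125/200]
  110 → locker 4 (new)  [load 110/200]
  100 → locker 5 (new)  [load 100/200]
  95 → locker 5  [load 195/200]
  80 → locker 4  [load 190/200]
  80 → locker 6 (new)  [load 80/200]
  75 → locker 3  [load 200/200]
  40 → locker 2  [load 170/200]
  30 → locker 1  [load 195/200]
  30 → locker 2  [load 200/200]
  30 → locker 6  [load 110/200]
6 storage lockers opened.

6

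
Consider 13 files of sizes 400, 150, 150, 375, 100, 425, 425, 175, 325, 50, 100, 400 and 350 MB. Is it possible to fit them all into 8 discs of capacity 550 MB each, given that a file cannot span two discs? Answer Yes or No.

Yes

A valid assignment using 7 discs:
  disc 1: 425 + 100 = 525
  disc 2: 425 + 100 = 525
  disc 3: 400 + 150 = 550
  disc 4: 400 + 150 = 550
  disc 5: 375 + 175 = 550
  disc 6: 350 + 50 = 400
  disc 7: 325 = 325
That uses only 7 ≤ 8, so 8 discs are enough.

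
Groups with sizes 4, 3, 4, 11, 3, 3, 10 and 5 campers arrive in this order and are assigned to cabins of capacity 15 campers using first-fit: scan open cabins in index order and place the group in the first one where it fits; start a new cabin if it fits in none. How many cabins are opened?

  4 → cabin 1 (new)  [load 4/15]
  3 → cabin 1  [load 7/15]
  4 → cabin 1  [load 11/15]
  11 → cabin 2 (new)  [load 11/15]
  3 → cabin 1  [load 14/15]
  3 → cabin 2  [load 14/15]
  10 → cabin 3 (new)  [load 10/15]
  5 → cabin 3  [load 15/15]
3 cabins opened.

3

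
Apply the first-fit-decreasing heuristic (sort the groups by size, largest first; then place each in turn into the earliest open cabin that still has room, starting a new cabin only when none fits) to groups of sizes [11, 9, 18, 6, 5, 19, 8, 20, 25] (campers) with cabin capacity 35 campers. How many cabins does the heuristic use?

Sorted descending: 25, 20, 19, 18, 11, 9, 8, 6, 5.
  25 → cabin 1 (new)  [load 25/35]
  20 → cabin 2 (new)  [load 20/35]
  19 → cabin 3 (new)  [load 19/35]
  18 → cabin 4 (new)  [load 18/35]
  11 → cabin 2  [load 31/35]
  9 → cabin 1  [load 34/35]
  8 → cabin 3  [load 27/35]
  6 → cabin 3  [load 33/35]
  5 → cabin 4  [load 23/35]
4 cabins opened.

4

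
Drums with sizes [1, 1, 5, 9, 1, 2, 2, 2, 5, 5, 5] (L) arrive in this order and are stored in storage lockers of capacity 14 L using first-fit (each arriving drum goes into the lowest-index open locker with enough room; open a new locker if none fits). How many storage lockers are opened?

3

  1 → locker 1 (new)  [load 1/14]
  1 → locker 1  [load 2/14]
  5 → locker 1  [load 7/14]
  9 → locker 2 (new)  [load 9/14]
  1 → locker 1  [load 8/14]
  2 → locker 1  [load 10/14]
  2 → locker 1  [load 12/14]
  2 → locker 1  [load 14/14]
  5 → locker 2  [load 14/14]
  5 → locker 3 (new)  [load 5/14]
  5 → locker 3  [load 10/14]
3 storage lockers opened.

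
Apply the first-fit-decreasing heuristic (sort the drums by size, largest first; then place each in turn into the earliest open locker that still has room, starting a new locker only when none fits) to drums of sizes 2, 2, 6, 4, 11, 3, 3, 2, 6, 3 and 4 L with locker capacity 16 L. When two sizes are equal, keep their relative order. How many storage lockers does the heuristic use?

3

Sorted descending: 11, 6, 6, 4, 4, 3, 3, 3, 2, 2, 2.
  11 → locker 1 (new)  [load 11/16]
  6 → locker 2 (new)  [load 6/16]
  6 → locker 2  [load 12/16]
  4 → locker 1  [load 15/16]
  4 → locker 2  [load 16/16]
  3 → locker 3 (new)  [load 3/16]
  3 → locker 3  [load 6/16]
  3 → locker 3  [load 9/16]
  2 → locker 3  [load 11/16]
  2 → locker 3  [load 13/16]
  2 → locker 3  [load 15/16]
3 storage lockers opened.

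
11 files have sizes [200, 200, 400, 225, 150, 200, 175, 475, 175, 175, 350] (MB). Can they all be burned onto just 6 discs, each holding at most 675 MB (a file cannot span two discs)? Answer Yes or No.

Yes

A valid assignment using 5 discs:
  disc 1: 475 + 200 = 675
  disc 2: 400 + 225 = 625
  disc 3: 350 + 200 = 550
  disc 4: 200 + 175 + 175 = 550
  disc 5: 175 + 150 = 325
That uses only 5 ≤ 6, so 6 discs are enough.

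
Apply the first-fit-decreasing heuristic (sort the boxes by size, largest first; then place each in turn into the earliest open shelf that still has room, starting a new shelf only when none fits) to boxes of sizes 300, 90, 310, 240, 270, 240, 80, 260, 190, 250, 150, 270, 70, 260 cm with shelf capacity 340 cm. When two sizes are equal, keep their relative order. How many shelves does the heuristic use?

Sorted descending: 310, 300, 270, 270, 260, 260, 250, 240, 240, 190, 150, 90, 80, 70.
  310 → shelf 1 (new)  [load 310/340]
  300 → shelf 2 (new)  [load 300/340]
  270 → shelf 3 (new)  [load 270/340]
  270 → shelf 4 (new)  [load 270/340]
  260 → shelf 5 (new)  [load 260/340]
  260 → shelf 6 (new)  [load 260/340]
  250 → shelf 7 (new)  [load 250/340]
  240 → shelf 8 (new)  [load 240/340]
  240 → shelf 9 (new)  [load 240/340]
  190 → shelf 10 (new)  [load 190/340]
  150 → shelf 10  [load 340/340]
  90 → shelf 7  [load 340/340]
  80 → shelf 5  [load 340/340]
  70 → shelf 3  [load 340/340]
10 shelves opened.

10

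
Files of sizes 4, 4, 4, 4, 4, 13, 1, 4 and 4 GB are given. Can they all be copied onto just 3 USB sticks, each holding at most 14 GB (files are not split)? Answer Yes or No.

Total = 42 GB; ⌈42/14⌉ = 3.
The bound of 3 does not rule out 3, but exhaustive search shows no assignment into 3 USB sticks of capacity 14 GB exists — the minimum is 4.

No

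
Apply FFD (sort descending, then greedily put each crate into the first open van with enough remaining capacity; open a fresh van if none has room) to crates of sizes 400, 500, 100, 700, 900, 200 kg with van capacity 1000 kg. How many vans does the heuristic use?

Sorted descending: 900, 700, 500, 400, 200, 100.
  900 → van 1 (new)  [load 900/1000]
  700 → van 2 (new)  [load 700/1000]
  500 → van 3 (new)  [load 500/1000]
  400 → van 3  [load 900/1000]
  200 → van 2  [load 900/1000]
  100 → van 1  [load 1000/1000]
3 vans opened.

3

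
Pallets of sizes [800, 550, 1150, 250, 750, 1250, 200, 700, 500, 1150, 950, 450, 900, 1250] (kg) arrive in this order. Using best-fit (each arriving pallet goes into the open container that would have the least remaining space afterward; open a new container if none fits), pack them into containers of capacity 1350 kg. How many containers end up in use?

9

  800 → container 1 (new)  [load 800/1350]
  550 → container 1  [load 1350/1350]
  1150 → container 2 (new)  [load 1150/1350]
  250 → container 3 (new)  [load 250/1350]
  750 → container 3  [load 1000/1350]
  1250 → container 4 (new)  [load 1250/1350]
  200 → container 2  [load 1350/1350]
  700 → container 5 (new)  [load 700/1350]
  500 → container 5  [load 1200/1350]
  1150 → container 6 (new)  [load 1150/1350]
  950 → container 7 (new)  [load 950/1350]
  450 → container 8 (new)  [load 450/1350]
  900 → container 8  [load 1350/1350]
  1250 → container 9 (new)  [load 1250/1350]
9 containers opened.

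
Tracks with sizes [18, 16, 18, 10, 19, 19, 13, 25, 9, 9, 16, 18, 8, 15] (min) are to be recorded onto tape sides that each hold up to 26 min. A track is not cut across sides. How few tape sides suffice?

10

Total = 25 + 19 + 19 + 18 + 18 + 18 + 16 + 16 + 15 + 13 + 10 + 9 + 9 + 8 = 213 min.
Lower bound: ⌈213/26⌉ = 9 tape sides.
A packing using 10 tape sides:
  side 1: 25 = 25
  side 2: 19 = 19
  side 3: 19 = 19
  side 4: 18 + 8 = 26
  side 5: 18 = 18
  side 6: 18 = 18
  side 7: 16 + 10 = 26
  side 8: 16 + 9 = 25
  side 9: 15 + 9 = 24
  side 10: 13 = 13
No arrangement into 9 tape sides stays within capacity, so 10 is optimal.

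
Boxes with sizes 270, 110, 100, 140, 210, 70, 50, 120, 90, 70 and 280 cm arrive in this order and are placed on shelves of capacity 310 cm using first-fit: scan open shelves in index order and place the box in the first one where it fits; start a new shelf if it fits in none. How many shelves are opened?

6

  270 → shelf 1 (new)  [load 270/310]
  110 → shelf 2 (new)  [load 110/310]
  100 → shelf 2  [load 210/310]
  140 → shelf 3 (new)  [load 140/310]
  210 → shelf 4 (new)  [load 210/310]
  70 → shelf 2  [load 280/310]
  50 → shelf 3  [load 190/310]
  120 → shelf 3  [load 310/310]
  90 → shelf 4  [load 300/310]
  70 → shelf 5 (new)  [load 70/310]
  280 → shelf 6 (new)  [load 280/310]
6 shelves opened.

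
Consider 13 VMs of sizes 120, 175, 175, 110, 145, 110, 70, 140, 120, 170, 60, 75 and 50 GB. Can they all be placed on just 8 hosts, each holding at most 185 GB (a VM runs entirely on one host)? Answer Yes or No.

No

Total = 1520 GB; ⌈1520/185⌉ = 9.
At least 9 hosts are required, but only 8 are allowed.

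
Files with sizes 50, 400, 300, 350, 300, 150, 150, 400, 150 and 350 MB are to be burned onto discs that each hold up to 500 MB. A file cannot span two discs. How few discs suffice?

Total = 400 + 400 + 350 + 350 + 300 + 300 + 150 + 150 + 150 + 50 = 2600 MB.
Lower bound: ⌈2600/500⌉ = 6 discs.
A packing using 6 discs:
  disc 1: 400 + 50 = 450
  disc 2: 400 = 400
  disc 3: 350 + 150 = 500
  disc 4: 350 + 150 = 500
  disc 5: 300 + 150 = 450
  disc 6: 300 = 300
This matches the lower bound, so 6 is optimal.

6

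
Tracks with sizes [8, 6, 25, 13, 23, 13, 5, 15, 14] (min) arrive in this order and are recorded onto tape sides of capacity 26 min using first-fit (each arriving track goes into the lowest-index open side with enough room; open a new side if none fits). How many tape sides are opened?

6

  8 → side 1 (new)  [load 8/26]
  6 → side 1  [load 14/26]
  25 → side 2 (new)  [load 25/26]
  13 → side 3 (new)  [load 13/26]
  23 → side 4 (new)  [load 23/26]
  13 → side 3  [load 26/26]
  5 → side 1  [load 19/26]
  15 → side 5 (new)  [load 15/26]
  14 → side 6 (new)  [load 14/26]
6 tape sides opened.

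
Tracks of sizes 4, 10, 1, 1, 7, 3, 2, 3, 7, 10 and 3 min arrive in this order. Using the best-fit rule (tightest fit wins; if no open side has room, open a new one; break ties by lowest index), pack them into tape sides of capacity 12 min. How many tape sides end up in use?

5

  4 → side 1 (new)  [load 4/12]
  10 → side 2 (new)  [load 10/12]
  1 → side 2  [load 11/12]
  1 → side 2  [load 12/12]
  7 → side 1  [load 11/12]
  3 → side 3 (new)  [load 3/12]
  2 → side 3  [load 5/12]
  3 → side 3  [load 8/12]
  7 → side 4 (new)  [load 7/12]
  10 → side 5 (new)  [load 10/12]
  3 → side 3  [load 11/12]
5 tape sides opened.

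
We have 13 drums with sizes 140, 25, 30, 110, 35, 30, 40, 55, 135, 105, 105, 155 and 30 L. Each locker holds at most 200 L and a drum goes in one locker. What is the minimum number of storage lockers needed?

Total = 155 + 140 + 135 + 110 + 105 + 105 + 55 + 40 + 35 + 30 + 30 + 30 + 25 = 995 L.
Lower bound: ⌈995/200⌉ = 5 storage lockers.
Also, 6 drums each exceed 100 L, and no two of those can share a locker, so at least 6 storage lockers are needed.
A packing using 6 storage lockers:
  locker 1: 155 + 40 = 195
  locker 2: 140 + 55 = 195
  locker 3: 135 + 35 + 30 = 200
  locker 4: 110 + 30 + 30 + 25 = 195
  locker 5: 105 = 105
  locker 6: 105 = 105
This matches the lower bound, so 6 is optimal.

6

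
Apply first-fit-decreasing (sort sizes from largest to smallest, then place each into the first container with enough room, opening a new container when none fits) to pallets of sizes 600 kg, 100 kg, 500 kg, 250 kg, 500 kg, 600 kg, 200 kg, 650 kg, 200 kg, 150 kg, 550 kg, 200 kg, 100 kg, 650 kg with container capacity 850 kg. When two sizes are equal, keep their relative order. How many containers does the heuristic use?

7

Sorted descending: 650, 650, 600, 600, 550, 500, 500, 250, 200, 200, 200, 150, 100, 100.
  650 → container 1 (new)  [load 650/850]
  650 → container 2 (new)  [load 650/850]
  600 → container 3 (new)  [load 600/850]
  600 → container 4 (new)  [load 600/850]
  550 → container 5 (new)  [load 550/850]
  500 → container 6 (new)  [load 500/850]
  500 → container 7 (new)  [load 500/850]
  250 → container 3  [load 850/850]
  200 → container 1  [load 850/850]
  200 → container 2  [load 850/850]
  200 → container 4  [load 800/850]
  150 → container 5  [load 700/850]
  100 → container 5  [load 800/850]
  100 → container 6  [load 600/850]
7 containers opened.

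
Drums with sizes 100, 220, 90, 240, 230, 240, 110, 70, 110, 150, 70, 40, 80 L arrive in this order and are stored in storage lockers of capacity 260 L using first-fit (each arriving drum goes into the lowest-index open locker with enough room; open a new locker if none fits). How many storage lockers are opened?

  100 → locker 1 (new)  [load 100/260]
  220 → locker 2 (new)  [load 220/260]
  90 → locker 1  [load 190/260]
  240 → locker 3 (new)  [load 240/260]
  230 → locker 4 (new)  [load 230/260]
  240 → locker 5 (new)  [load 240/260]
  110 → locker 6 (new)  [load 110/260]
  70 → locker 1  [load 260/260]
  110 → locker 6  [load 220/260]
  150 → locker 7 (new)  [load 150/260]
  70 → locker 7  [load 220/260]
  40 → locker 2  [load 260/260]
  80 → locker 8 (new)  [load 80/260]
8 storage lockers opened.

8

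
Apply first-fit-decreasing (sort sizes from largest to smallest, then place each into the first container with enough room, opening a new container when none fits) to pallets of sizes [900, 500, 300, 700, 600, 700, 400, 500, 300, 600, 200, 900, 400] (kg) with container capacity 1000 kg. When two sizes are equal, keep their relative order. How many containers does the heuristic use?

8

Sorted descending: 900, 900, 700, 700, 600, 600, 500, 500, 400, 400, 300, 300, 200.
  900 → container 1 (new)  [load 900/1000]
  900 → container 2 (new)  [load 900/1000]
  700 → container 3 (new)  [load 700/1000]
  700 → container 4 (new)  [load 700/1000]
  600 → container 5 (new)  [load 600/1000]
  600 → container 6 (new)  [load 600/1000]
  500 → container 7 (new)  [load 500/1000]
  500 → container 7  [load 1000/1000]
  400 → container 5  [load 1000/1000]
  400 → container 6  [load 1000/1000]
  300 → container 3  [load 1000/1000]
  300 → container 4  [load 1000/1000]
  200 → container 8 (new)  [load 200/1000]
8 containers opened.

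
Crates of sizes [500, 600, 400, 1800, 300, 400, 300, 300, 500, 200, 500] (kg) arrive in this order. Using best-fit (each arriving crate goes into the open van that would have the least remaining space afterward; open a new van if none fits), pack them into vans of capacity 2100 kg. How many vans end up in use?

  500 → van 1 (new)  [load 500/2100]
  600 → van 1  [load 1100/2100]
  400 → van 1  [load 1500/2100]
  1800 → van 2 (new)  [load 1800/2100]
  300 → van 2  [load 2100/2100]
  400 → van 1  [load 1900/2100]
  300 → van 3 (new)  [load 300/2100]
  300 → van 3  [load 600/2100]
  500 → van 3  [load 1100/2100]
  200 → van 1  [load 2100/2100]
  500 → van 3  [load 1600/2100]
3 vans opened.

3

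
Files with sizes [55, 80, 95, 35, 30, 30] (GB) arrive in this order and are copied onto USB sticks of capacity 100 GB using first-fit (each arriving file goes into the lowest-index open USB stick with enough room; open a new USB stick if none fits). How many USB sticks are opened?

4

  55 → USB stick 1 (new)  [load 55/100]
  80 → USB stick 2 (new)  [load 80/100]
  95 → USB stick 3 (new)  [load 95/100]
  35 → USB stick 1  [load 90/100]
  30 → USB stick 4 (new)  [load 30/100]
  30 → USB stick 4  [load 60/100]
4 USB sticks opened.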